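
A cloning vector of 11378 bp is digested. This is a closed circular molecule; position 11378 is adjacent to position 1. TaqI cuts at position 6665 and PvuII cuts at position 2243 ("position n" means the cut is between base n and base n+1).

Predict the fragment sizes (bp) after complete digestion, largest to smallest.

6956, 4422 bp

Combined cut positions (sorted): 2243, 6665.
Circular molecule, 2 cuts → 2 fragments:
  6665 − 2243 = 4422 bp
  wrap: 11378 − 6665 + 2243 = 6956 bp
Sorted largest to smallest: 6956, 4422 bp.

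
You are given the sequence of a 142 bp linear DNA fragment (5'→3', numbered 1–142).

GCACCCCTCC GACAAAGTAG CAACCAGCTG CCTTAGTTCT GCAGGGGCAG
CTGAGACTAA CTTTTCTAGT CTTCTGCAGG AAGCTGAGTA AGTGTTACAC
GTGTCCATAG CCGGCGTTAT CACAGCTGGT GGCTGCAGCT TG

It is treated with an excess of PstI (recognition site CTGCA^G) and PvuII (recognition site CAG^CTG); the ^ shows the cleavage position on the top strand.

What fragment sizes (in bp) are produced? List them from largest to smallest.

47, 28, 27, 16, 12, 7, 5 bp

PstI sites (CTGCAG) start at positions 39, 74, 133.
PstI cuts after base 5 of each site (before the last base), so after positions 43, 78, 137.
PvuII sites (CAGCTG) start at positions 25, 48, 123.
PvuII cuts after base 3 of each site, so after positions 27, 50, 125.
Combined cut positions: 27, 43, 50, 78, 125, 137.
Linear molecule, 6 cuts → 7 fragments:
  1–27 → 27 bp
  28–43 → 16 bp
  44–50 → 7 bp
  51–78 → 28 bp
  79–125 → 47 bp
  126–137 → 12 bp
  138–142 → 5 bp
Sorted largest to smallest: 47, 28, 27, 16, 12, 7, 5 bp.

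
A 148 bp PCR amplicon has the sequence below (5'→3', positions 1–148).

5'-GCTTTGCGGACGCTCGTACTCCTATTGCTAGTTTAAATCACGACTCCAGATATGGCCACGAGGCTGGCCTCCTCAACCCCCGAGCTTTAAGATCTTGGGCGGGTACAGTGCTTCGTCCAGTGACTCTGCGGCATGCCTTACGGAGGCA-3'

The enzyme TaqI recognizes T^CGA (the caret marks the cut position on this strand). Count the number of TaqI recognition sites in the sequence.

0

No occurrence of TCGA is present in the sequence.
TaqI does not cut: 0 sites.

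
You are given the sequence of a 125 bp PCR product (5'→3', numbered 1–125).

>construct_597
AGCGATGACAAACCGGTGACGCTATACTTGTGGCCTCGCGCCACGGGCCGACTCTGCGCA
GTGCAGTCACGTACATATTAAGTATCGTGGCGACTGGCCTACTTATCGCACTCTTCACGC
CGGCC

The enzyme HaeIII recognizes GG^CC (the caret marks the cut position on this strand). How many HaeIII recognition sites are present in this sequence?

GGCC occurs starting at positions 32, 46, 96, 122.
HaeIII cuts at 4 sites.

4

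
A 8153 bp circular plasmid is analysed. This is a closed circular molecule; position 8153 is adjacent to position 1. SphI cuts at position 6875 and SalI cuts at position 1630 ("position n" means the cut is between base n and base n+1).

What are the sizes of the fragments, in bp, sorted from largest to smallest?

Combined cut positions (sorted): 1630, 6875.
Circular molecule, 2 cuts → 2 fragments:
  6875 − 1630 = 5245 bp
  wrap: 8153 − 6875 + 1630 = 2908 bp
Sorted largest to smallest: 5245, 2908 bp.

5245, 2908 bp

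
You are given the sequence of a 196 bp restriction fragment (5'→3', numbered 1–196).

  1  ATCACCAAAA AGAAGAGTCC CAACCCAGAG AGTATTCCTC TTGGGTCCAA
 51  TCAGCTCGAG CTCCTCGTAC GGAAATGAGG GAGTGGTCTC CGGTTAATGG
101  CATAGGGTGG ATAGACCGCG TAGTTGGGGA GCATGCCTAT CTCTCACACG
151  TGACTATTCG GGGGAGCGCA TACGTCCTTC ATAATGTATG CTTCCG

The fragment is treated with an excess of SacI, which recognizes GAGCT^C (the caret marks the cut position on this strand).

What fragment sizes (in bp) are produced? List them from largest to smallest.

134, 62 bp

The SacI site (GAGCTC) starts at position 58.
SacI cuts after base 5 of each site (before the last base), so after position 62.
Linear molecule, 1 cut → 2 fragments:
  1–62 → 62 bp
  63–196 → 134 bp
Sorted largest to smallest: 134, 62 bp.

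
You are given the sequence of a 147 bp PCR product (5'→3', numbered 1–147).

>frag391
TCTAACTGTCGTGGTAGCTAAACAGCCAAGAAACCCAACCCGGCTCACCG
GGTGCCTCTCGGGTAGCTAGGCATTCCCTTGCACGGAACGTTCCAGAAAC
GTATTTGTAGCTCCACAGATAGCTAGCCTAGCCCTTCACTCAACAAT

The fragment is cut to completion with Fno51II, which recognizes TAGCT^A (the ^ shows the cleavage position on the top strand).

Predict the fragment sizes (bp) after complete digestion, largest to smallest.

56, 49, 23, 19 bp

Fno51II sites (TAGCTA) start at positions 15, 64, 120.
Fno51II cuts after base 5 of each site (before the last base), so after positions 19, 68, 124.
Linear molecule, 3 cuts → 4 fragments:
  1–19 → 19 bp
  20–68 → 49 bp
  69–124 → 56 bp
  125–147 → 23 bp
Sorted largest to smallest: 56, 49, 23, 19 bp.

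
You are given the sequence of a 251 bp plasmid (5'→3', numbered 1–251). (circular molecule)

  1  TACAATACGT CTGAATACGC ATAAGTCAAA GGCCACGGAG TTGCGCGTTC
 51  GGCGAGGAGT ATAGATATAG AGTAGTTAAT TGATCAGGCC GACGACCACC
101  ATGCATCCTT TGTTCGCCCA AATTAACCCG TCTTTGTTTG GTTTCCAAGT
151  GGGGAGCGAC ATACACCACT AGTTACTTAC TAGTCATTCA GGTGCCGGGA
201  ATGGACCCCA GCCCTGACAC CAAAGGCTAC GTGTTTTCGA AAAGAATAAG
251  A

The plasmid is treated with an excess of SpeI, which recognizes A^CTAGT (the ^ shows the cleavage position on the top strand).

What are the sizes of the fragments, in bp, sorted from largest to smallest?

240, 11 bp

SpeI sites (ACTAGT) start at positions 168, 179.
SpeI cuts after the first base of each site, so after positions 168, 179.
Circular molecule, 2 cuts → 2 fragments:
  169–179 → 11 bp
  180–251 then 1–168 → 72 + 168 = 240 bp
Sorted largest to smallest: 240, 11 bp.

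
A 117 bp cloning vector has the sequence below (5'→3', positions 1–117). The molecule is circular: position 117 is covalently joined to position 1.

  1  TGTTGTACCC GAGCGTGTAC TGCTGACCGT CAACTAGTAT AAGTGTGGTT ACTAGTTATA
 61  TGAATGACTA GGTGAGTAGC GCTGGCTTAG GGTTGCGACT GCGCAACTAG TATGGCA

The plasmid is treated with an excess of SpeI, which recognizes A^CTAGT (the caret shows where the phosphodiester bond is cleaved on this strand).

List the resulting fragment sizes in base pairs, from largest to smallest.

SpeI sites (ACTAGT) start at positions 33, 51, 106.
SpeI cuts after the first base of each site, so after positions 33, 51, 106.
Circular molecule, 3 cuts → 3 fragments:
  34–51 → 18 bp
  52–106 → 55 bp
  107–117 then 1–33 → 11 + 33 = 44 bp
Sorted largest to smallest: 55, 44, 18 bp.

55, 44, 18 bp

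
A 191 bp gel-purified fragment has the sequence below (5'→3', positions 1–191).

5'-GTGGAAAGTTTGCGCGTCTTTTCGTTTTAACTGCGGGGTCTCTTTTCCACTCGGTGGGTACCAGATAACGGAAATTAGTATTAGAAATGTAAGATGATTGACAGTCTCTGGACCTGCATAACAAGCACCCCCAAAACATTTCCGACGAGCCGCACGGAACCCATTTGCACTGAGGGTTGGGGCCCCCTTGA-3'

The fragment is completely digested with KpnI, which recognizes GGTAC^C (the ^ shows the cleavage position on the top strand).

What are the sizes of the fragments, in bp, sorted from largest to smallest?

130, 61 bp

The KpnI site (GGTACC) starts at position 57.
KpnI cuts after base 5 of each site (before the last base), so after position 61.
Linear molecule, 1 cut → 2 fragments:
  1–61 → 61 bp
  62–191 → 130 bp
Sorted largest to smallest: 130, 61 bp.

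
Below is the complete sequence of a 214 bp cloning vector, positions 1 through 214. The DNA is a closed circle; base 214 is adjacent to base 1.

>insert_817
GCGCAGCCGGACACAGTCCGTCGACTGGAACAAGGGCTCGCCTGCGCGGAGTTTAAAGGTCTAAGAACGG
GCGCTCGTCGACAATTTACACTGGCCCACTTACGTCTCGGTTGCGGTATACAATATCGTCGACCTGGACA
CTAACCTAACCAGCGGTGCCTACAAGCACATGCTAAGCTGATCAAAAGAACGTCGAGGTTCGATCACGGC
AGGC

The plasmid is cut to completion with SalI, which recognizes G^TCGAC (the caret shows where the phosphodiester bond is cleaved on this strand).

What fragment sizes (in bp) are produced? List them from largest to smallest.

106, 57, 51 bp

SalI sites (GTCGAC) start at positions 20, 77, 128.
SalI cuts after the first base of each site, so after positions 20, 77, 128.
Circular molecule, 3 cuts → 3 fragments:
  21–77 → 57 bp
  78–128 → 51 bp
  129–214 then 1–20 → 86 + 20 = 106 bp
Sorted largest to smallest: 106, 57, 51 bp.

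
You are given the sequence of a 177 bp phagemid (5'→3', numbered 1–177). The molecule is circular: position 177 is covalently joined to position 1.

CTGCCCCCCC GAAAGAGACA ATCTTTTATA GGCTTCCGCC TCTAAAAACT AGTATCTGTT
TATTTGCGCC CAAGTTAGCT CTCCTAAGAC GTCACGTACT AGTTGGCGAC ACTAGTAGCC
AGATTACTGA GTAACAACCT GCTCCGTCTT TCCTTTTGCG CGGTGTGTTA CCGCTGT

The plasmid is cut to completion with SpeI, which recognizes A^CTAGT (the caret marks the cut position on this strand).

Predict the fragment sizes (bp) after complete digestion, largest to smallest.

114, 50, 13 bp

SpeI sites (ACTAGT) start at positions 48, 98, 111.
SpeI cuts after the first base of each site, so after positions 48, 98, 111.
Circular molecule, 3 cuts → 3 fragments:
  49–98 → 50 bp
  99–111 → 13 bp
  112–177 then 1–48 → 66 + 48 = 114 bp
Sorted largest to smallest: 114, 50, 13 bp.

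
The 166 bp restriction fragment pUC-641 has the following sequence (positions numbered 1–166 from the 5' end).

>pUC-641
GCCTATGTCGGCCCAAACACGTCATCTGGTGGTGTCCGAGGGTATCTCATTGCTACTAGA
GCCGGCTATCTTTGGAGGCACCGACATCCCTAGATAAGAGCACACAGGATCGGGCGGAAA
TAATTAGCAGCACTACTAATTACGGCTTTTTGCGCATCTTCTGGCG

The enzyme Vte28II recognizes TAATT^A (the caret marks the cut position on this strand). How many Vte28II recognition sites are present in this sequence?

TAATTA occurs starting at positions 121, 137.
Vte28II cuts at 2 sites.

2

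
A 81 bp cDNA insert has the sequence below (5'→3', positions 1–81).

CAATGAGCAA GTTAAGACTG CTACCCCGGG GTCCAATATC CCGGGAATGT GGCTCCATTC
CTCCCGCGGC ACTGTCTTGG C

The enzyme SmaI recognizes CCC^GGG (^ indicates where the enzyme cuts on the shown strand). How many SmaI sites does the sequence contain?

2

CCCGGG occurs starting at positions 25, 40.
SmaI cuts at 2 sites.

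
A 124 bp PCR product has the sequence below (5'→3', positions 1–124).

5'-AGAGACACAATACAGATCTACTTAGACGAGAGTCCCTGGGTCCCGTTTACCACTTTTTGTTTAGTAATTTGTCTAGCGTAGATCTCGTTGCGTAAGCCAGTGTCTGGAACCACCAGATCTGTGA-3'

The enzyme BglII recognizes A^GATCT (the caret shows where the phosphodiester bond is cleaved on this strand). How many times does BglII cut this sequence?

AGATCT occurs starting at positions 14, 80, 115.
BglII cuts at 3 sites.

3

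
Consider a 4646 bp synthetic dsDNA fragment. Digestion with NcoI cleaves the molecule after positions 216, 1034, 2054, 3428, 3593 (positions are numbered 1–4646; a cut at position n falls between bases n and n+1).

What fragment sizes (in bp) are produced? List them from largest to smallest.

Linear molecule, 5 cuts → 6 fragments:
  216 − 0 = 216 bp
  1034 − 216 = 818 bp
  2054 − 1034 = 1020 bp
  3428 − 2054 = 1374 bp
  3593 − 3428 = 165 bp
  4646 − 3593 = 1053 bp
Sorted largest to smallest: 1374, 1053, 1020, 818, 216, 165 bp.

1374, 1053, 1020, 818, 216, 165 bp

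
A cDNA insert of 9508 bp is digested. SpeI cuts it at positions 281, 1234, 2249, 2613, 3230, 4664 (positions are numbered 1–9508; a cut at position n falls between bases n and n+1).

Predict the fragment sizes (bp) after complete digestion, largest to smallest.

4844, 1434, 1015, 953, 617, 364, 281 bp

Linear molecule, 6 cuts → 7 fragments:
  281 − 0 = 281 bp
  1234 − 281 = 953 bp
  2249 − 1234 = 1015 bp
  2613 − 2249 = 364 bp
  3230 − 2613 = 617 bp
  4664 − 3230 = 1434 bp
  9508 − 4664 = 4844 bp
Sorted largest to smallest: 4844, 1434, 1015, 953, 617, 364, 281 bp.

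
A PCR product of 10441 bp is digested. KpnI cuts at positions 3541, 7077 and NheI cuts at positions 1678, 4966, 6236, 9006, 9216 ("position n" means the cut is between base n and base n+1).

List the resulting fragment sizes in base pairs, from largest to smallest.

1929, 1863, 1678, 1425, 1270, 1225, 841, 210 bp

Combined cut positions (sorted): 1678, 3541, 4966, 6236, 7077, 9006, 9216.
Linear molecule, 7 cuts → 8 fragments:
  1678 − 0 = 1678 bp
  3541 − 1678 = 1863 bp
  4966 − 3541 = 1425 bp
  6236 − 4966 = 1270 bp
  7077 − 6236 = 841 bp
  9006 − 7077 = 1929 bp
  9216 − 9006 = 210 bp
  10441 − 9216 = 1225 bp
Sorted largest to smallest: 1929, 1863, 1678, 1425, 1270, 1225, 841, 210 bp.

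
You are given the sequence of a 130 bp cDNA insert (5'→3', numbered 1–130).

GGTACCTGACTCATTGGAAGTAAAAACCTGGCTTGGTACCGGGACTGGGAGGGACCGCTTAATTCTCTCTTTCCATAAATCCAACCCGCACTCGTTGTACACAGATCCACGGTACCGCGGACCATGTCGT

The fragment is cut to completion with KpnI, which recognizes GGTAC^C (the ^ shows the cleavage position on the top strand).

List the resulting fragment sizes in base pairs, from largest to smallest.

76, 34, 15, 5 bp

KpnI sites (GGTACC) start at positions 1, 35, 111.
KpnI cuts after base 5 of each site (before the last base), so after positions 5, 39, 115.
Linear molecule, 3 cuts → 4 fragments:
  1–5 → 5 bp
  6–39 → 34 bp
  40–115 → 76 bp
  116–130 → 15 bp
Sorted largest to smallest: 76, 34, 15, 5 bp.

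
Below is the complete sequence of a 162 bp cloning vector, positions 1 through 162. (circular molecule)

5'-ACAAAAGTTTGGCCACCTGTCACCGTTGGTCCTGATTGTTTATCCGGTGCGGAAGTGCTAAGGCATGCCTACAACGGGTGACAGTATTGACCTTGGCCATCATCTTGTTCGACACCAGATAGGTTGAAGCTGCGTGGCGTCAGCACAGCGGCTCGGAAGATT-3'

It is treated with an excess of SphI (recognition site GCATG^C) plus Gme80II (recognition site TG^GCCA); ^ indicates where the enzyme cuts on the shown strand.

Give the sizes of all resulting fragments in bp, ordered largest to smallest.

78, 56, 28 bp

The SphI site (GCATGC) starts at position 63.
SphI cuts after base 5 of each site (before the last base), so after position 67.
Gme80II sites (TGGCCA) start at positions 10, 94.
Gme80II cuts after base 2 of each site, so after positions 11, 95.
Combined cut positions: 11, 67, 95.
Circular molecule, 3 cuts → 3 fragments:
  12–67 → 56 bp
  68–95 → 28 bp
  96–162 then 1–11 → 67 + 11 = 78 bp
Sorted largest to smallest: 78, 56, 28 bp.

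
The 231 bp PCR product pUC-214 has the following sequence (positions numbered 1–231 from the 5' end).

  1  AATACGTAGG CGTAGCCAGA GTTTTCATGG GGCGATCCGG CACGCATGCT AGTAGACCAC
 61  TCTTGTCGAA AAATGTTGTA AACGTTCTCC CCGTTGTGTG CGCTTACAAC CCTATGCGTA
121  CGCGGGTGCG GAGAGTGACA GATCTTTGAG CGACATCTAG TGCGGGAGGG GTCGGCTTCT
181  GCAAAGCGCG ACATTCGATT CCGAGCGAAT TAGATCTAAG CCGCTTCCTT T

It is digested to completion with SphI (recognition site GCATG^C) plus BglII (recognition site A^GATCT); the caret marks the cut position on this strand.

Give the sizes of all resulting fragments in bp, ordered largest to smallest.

The SphI site (GCATGC) starts at position 44.
SphI cuts after base 5 of each site (before the last base), so after position 48.
BglII sites (AGATCT) start at positions 140, 212.
BglII cuts after the first base of each site, so after positions 140, 212.
Combined cut positions: 48, 140, 212.
Linear molecule, 3 cuts → 4 fragments:
  1–48 → 48 bp
  49–140 → 92 bp
  141–212 → 72 bp
  213–231 → 19 bp
Sorted largest to smallest: 92, 72, 48, 19 bp.

92, 72, 48, 19 bp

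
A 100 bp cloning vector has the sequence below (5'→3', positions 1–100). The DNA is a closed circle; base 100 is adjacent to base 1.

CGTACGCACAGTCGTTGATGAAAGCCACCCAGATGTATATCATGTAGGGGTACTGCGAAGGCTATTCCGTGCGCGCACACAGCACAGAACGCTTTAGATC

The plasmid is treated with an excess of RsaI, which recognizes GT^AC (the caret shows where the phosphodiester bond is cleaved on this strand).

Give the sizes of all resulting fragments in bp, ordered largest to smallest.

52, 48 bp

RsaI sites (GTAC) start at positions 2, 50.
RsaI cuts after base 2 of each site, so after positions 3, 51.
Circular molecule, 2 cuts → 2 fragments:
  4–51 → 48 bp
  52–100 then 1–3 → 49 + 3 = 52 bp
Sorted largest to smallest: 52, 48 bp.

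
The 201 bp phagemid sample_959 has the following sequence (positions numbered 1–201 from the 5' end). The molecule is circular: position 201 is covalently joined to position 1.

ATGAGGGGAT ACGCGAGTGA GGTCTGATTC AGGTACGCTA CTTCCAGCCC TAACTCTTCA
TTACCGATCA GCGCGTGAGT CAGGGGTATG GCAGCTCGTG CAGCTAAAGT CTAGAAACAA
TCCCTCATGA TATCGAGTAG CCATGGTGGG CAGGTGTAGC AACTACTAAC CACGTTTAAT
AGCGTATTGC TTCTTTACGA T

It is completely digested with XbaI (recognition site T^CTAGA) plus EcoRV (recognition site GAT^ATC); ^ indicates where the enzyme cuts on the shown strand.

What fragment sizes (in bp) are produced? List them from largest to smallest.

180, 21 bp

The XbaI site (TCTAGA) starts at position 110.
XbaI cuts after the first base of each site, so after position 110.
The EcoRV site (GATATC) starts at position 129.
EcoRV cuts after base 3 of each site, so after position 131.
Combined cut positions: 110, 131.
Circular molecule, 2 cuts → 2 fragments:
  111–131 → 21 bp
  132–201 then 1–110 → 70 + 110 = 180 bp
Sorted largest to smallest: 180, 21 bp.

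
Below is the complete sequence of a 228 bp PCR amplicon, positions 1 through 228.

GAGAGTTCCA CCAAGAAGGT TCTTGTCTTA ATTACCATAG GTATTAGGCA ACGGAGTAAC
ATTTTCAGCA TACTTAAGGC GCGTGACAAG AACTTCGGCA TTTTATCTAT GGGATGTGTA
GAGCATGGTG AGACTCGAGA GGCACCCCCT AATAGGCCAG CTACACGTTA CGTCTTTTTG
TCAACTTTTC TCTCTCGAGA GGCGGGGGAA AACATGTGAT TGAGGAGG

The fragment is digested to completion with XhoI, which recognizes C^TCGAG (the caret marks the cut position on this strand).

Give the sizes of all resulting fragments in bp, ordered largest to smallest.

XhoI sites (CTCGAG) start at positions 134, 194.
XhoI cuts after the first base of each site, so after positions 134, 194.
Linear molecule, 2 cuts → 3 fragments:
  1–134 → 134 bp
  135–194 → 60 bp
  195–228 → 34 bp
Sorted largest to smallest: 134, 60, 34 bp.

134, 60, 34 bp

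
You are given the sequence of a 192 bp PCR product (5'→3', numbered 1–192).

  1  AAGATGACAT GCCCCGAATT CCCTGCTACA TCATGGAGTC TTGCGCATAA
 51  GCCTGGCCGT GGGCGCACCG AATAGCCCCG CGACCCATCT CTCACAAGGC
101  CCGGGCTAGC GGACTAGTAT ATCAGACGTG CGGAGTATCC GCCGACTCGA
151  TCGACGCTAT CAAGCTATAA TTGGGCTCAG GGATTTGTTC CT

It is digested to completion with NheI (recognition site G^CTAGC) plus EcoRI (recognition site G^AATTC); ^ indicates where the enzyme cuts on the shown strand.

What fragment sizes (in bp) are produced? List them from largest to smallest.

The NheI site (GCTAGC) starts at position 105.
NheI cuts after the first base of each site, so after position 105.
The EcoRI site (GAATTC) starts at position 16.
EcoRI cuts after the first base of each site, so after position 16.
Combined cut positions: 16, 105.
Linear molecule, 2 cuts → 3 fragments:
  1–16 → 16 bp
  17–105 → 89 bp
  106–192 → 87 bp
Sorted largest to smallest: 89, 87, 16 bp.

89, 87, 16 bp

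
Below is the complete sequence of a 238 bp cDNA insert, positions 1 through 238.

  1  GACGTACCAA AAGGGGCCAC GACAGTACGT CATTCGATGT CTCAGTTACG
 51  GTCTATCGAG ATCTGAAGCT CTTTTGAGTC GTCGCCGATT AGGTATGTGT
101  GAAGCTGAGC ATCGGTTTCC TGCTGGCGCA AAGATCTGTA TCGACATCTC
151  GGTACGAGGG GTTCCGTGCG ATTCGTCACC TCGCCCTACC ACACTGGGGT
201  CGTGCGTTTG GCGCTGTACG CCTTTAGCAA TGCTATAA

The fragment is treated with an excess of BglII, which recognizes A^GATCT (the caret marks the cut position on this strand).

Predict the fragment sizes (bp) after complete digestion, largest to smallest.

BglII sites (AGATCT) start at positions 59, 132.
BglII cuts after the first base of each site, so after positions 59, 132.
Linear molecule, 2 cuts → 3 fragments:
  1–59 → 59 bp
  60–132 → 73 bp
  133–238 → 106 bp
Sorted largest to smallest: 106, 73, 59 bp.

106, 73, 59 bp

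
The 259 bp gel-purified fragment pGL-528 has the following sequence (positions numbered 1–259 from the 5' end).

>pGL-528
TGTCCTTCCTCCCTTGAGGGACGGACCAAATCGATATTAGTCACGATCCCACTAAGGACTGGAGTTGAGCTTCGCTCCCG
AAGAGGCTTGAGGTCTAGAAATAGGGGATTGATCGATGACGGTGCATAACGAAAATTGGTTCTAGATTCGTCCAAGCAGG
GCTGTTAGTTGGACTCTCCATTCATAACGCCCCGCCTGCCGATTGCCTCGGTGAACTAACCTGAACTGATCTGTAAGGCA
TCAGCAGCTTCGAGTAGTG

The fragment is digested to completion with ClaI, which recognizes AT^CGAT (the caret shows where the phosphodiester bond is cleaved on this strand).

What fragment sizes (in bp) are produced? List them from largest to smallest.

ClaI sites (ATCGAT) start at positions 30, 112.
ClaI cuts after base 2 of each site, so after positions 31, 113.
Linear molecule, 2 cuts → 3 fragments:
  1–31 → 31 bp
  32–113 → 82 bp
  114–259 → 146 bp
Sorted largest to smallest: 146, 82, 31 bp.

146, 82, 31 bp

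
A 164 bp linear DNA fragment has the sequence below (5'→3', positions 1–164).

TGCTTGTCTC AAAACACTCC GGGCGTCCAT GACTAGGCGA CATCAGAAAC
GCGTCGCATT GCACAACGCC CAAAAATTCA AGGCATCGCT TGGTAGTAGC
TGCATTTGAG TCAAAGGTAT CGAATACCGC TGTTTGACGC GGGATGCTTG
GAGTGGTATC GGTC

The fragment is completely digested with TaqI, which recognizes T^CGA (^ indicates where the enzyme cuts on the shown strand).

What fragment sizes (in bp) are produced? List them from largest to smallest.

The TaqI site (TCGA) starts at position 120.
TaqI cuts after the first base of each site, so after position 120.
Linear molecule, 1 cut → 2 fragments:
  1–120 → 120 bp
  121–164 → 44 bp
Sorted largest to smallest: 120, 44 bp.

120, 44 bp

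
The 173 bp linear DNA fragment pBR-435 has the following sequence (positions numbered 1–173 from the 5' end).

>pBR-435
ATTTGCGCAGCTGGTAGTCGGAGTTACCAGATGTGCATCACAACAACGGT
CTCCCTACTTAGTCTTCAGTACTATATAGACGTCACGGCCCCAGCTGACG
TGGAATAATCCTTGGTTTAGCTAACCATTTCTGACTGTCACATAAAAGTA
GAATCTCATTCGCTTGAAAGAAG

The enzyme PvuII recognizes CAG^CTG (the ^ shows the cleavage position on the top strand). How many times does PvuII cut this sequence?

2

CAGCTG occurs starting at positions 8, 92.
PvuII cuts at 2 sites.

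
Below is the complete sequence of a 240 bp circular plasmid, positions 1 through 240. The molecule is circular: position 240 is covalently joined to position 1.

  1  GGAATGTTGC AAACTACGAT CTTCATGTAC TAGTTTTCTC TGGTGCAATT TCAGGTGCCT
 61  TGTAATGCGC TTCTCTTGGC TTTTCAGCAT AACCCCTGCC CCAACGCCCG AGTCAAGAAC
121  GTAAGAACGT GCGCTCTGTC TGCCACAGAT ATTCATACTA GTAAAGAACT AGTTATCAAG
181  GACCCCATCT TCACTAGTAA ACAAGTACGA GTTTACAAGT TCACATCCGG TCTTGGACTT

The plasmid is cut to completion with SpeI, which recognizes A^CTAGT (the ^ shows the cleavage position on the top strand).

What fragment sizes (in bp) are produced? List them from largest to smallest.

128, 76, 25, 11 bp

SpeI sites (ACTAGT) start at positions 29, 157, 168, 193.
SpeI cuts after the first base of each site, so after positions 29, 157, 168, 193.
Circular molecule, 4 cuts → 4 fragments:
  30–157 → 128 bp
  158–168 → 11 bp
  169–193 → 25 bp
  194–240 then 1–29 → 47 + 29 = 76 bp
Sorted largest to smallest: 128, 76, 25, 11 bp.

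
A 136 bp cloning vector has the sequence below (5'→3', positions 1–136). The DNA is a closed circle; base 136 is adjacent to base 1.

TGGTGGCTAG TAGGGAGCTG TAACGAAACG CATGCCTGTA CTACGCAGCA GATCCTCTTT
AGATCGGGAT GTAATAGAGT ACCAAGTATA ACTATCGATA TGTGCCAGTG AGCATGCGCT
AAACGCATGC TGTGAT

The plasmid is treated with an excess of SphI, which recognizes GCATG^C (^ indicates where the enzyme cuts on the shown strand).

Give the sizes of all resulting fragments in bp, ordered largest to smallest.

SphI sites (GCATGC) start at positions 30, 112, 125.
SphI cuts after base 5 of each site (before the last base), so after positions 34, 116, 129.
Circular molecule, 3 cuts → 3 fragments:
  35–116 → 82 bp
  117–129 → 13 bp
  130–136 then 1–34 → 7 + 34 = 41 bp
Sorted largest to smallest: 82, 41, 13 bp.

82, 41, 13 bp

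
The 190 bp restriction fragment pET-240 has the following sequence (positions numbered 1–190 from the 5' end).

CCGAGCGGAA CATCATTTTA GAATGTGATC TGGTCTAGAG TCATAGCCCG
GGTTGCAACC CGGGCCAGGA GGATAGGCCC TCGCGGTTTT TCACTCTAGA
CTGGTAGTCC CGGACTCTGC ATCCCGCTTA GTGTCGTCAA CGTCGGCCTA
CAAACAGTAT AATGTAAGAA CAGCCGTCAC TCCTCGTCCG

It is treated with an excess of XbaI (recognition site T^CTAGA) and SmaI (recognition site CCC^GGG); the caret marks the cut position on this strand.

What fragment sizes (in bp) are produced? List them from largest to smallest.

XbaI sites (TCTAGA) start at positions 34, 95.
XbaI cuts after the first base of each site, so after positions 34, 95.
SmaI sites (CCCGGG) start at positions 47, 59.
SmaI cuts after base 3 of each site, so after positions 49, 61.
Combined cut positions: 34, 49, 61, 95.
Linear molecule, 4 cuts → 5 fragments:
  1–34 → 34 bp
  35–49 → 15 bp
  50–61 → 12 bp
  62–95 → 34 bp
  96–190 → 95 bp
Sorted largest to smallest: 95, 34, 34, 15, 12 bp.

95, 34, 34, 15, 12 bp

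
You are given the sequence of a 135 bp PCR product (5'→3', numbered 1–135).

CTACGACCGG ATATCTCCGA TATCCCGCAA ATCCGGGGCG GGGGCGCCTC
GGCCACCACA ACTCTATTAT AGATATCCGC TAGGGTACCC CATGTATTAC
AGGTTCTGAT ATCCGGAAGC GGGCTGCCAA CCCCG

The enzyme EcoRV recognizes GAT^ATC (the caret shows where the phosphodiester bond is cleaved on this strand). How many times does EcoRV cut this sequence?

GATATC occurs starting at positions 10, 19, 72, 108.
EcoRV cuts at 4 sites.

4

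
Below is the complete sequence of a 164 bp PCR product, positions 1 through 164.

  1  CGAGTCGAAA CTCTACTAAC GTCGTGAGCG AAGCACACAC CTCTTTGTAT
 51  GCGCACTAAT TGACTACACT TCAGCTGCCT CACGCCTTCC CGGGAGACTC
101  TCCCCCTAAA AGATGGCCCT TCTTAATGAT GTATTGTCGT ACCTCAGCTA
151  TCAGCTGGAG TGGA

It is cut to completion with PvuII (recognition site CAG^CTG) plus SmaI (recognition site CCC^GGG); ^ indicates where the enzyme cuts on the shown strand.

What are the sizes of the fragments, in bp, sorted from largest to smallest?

PvuII sites (CAGCTG) start at positions 72, 152.
PvuII cuts after base 3 of each site, so after positions 74, 154.
The SmaI site (CCCGGG) starts at position 89.
SmaI cuts after base 3 of each site, so after position 91.
Combined cut positions: 74, 91, 154.
Linear molecule, 3 cuts → 4 fragments:
  1–74 → 74 bp
  75–91 → 17 bp
  92–154 → 63 bp
  155–164 → 10 bp
Sorted largest to smallest: 74, 63, 17, 10 bp.

74, 63, 17, 10 bp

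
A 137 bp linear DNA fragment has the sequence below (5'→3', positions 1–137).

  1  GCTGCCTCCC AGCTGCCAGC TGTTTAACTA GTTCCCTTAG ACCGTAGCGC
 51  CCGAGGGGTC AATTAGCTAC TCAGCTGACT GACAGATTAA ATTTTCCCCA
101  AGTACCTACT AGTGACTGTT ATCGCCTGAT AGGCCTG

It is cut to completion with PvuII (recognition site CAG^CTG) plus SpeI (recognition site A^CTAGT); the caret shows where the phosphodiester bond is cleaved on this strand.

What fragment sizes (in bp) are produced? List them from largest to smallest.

47, 34, 29, 12, 8, 7 bp

PvuII sites (CAGCTG) start at positions 10, 17, 72.
PvuII cuts after base 3 of each site, so after positions 12, 19, 74.
SpeI sites (ACTAGT) start at positions 27, 108.
SpeI cuts after the first base of each site, so after positions 27, 108.
Combined cut positions: 12, 19, 27, 74, 108.
Linear molecule, 5 cuts → 6 fragments:
  1–12 → 12 bp
  13–19 → 7 bp
  20–27 → 8 bp
  28–74 → 47 bp
  75–108 → 34 bp
  109–137 → 29 bp
Sorted largest to smallest: 47, 34, 29, 12, 8, 7 bp.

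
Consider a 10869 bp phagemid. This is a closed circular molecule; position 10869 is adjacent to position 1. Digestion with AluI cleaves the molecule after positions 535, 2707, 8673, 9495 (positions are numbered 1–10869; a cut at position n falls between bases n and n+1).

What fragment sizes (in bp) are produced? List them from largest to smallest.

5966, 2172, 1909, 822 bp

Circular molecule, 4 cuts → 4 fragments:
  2707 − 535 = 2172 bp
  8673 − 2707 = 5966 bp
  9495 − 8673 = 822 bp
  wrap: 10869 − 9495 + 535 = 1909 bp
Sorted largest to smallest: 5966, 2172, 1909, 822 bp.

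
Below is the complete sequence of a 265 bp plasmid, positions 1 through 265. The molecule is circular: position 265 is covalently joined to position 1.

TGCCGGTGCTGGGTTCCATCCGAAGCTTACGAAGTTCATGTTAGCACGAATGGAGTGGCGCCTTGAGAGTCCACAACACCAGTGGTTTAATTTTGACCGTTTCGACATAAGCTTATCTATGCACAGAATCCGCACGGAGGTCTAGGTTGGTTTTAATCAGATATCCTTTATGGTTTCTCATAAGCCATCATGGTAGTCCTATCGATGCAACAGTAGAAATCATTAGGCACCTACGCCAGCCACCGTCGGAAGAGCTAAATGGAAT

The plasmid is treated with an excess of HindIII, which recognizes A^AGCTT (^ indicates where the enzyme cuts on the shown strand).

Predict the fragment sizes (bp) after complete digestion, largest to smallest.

HindIII sites (AAGCTT) start at positions 23, 109.
HindIII cuts after the first base of each site, so after positions 23, 109.
Circular molecule, 2 cuts → 2 fragments:
  24–109 → 86 bp
  110–265 then 1–23 → 156 + 23 = 179 bp
Sorted largest to smallest: 179, 86 bp.

179, 86 bp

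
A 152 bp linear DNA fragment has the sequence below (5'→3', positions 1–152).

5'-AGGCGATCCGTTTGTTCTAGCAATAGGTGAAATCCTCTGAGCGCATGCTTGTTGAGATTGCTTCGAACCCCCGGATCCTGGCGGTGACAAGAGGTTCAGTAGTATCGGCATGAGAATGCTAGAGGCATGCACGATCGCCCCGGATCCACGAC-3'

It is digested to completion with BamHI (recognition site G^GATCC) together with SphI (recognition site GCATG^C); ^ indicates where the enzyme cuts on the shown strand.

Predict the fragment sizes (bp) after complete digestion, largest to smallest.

56, 47, 26, 13, 10 bp

BamHI sites (GGATCC) start at positions 73, 142.
BamHI cuts after the first base of each site, so after positions 73, 142.
SphI sites (GCATGC) start at positions 43, 125.
SphI cuts after base 5 of each site (before the last base), so after positions 47, 129.
Combined cut positions: 47, 73, 129, 142.
Linear molecule, 4 cuts → 5 fragments:
  1–47 → 47 bp
  48–73 → 26 bp
  74–129 → 56 bp
  130–142 → 13 bp
  143–152 → 10 bp
Sorted largest to smallest: 56, 47, 26, 13, 10 bp.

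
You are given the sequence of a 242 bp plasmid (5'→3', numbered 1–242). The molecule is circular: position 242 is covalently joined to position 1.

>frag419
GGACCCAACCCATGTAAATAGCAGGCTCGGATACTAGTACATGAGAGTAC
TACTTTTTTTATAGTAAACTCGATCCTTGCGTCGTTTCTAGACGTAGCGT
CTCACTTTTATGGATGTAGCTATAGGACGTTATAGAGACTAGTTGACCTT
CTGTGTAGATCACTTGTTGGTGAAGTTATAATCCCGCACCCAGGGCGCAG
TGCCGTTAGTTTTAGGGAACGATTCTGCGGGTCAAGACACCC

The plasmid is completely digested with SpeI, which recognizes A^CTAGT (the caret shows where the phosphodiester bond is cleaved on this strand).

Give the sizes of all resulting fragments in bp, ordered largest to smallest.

137, 105 bp

SpeI sites (ACTAGT) start at positions 33, 138.
SpeI cuts after the first base of each site, so after positions 33, 138.
Circular molecule, 2 cuts → 2 fragments:
  34–138 → 105 bp
  139–242 then 1–33 → 104 + 33 = 137 bp
Sorted largest to smallest: 137, 105 bp.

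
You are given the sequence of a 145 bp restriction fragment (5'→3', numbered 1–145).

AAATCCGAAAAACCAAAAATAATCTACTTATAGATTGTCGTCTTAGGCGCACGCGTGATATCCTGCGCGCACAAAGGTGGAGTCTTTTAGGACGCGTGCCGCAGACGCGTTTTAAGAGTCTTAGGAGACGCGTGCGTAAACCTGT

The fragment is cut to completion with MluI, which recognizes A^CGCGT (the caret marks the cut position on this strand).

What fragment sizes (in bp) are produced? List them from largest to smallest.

51, 41, 23, 17, 13 bp

MluI sites (ACGCGT) start at positions 51, 92, 105, 128.
MluI cuts after the first base of each site, so after positions 51, 92, 105, 128.
Linear molecule, 4 cuts → 5 fragments:
  1–51 → 51 bp
  52–92 → 41 bp
  93–105 → 13 bp
  106–128 → 23 bp
  129–145 → 17 bp
Sorted largest to smallest: 51, 41, 23, 17, 13 bp.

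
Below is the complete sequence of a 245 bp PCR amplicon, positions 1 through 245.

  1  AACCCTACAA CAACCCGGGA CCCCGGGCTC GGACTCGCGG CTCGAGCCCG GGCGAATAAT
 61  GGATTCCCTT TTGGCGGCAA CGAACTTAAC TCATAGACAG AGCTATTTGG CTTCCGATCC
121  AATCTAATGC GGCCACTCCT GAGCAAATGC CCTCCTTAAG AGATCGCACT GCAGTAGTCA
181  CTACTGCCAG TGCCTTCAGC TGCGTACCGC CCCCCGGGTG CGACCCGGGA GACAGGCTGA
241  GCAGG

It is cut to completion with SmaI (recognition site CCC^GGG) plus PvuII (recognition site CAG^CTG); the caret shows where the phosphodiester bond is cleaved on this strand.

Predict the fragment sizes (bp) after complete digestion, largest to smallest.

150, 25, 19, 16, 16, 11, 8 bp

SmaI sites (CCCGGG) start at positions 14, 22, 47, 213, 224.
SmaI cuts after base 3 of each site, so after positions 16, 24, 49, 215, 226.
The PvuII site (CAGCTG) starts at position 197.
PvuII cuts after base 3 of each site, so after position 199.
Combined cut positions: 16, 24, 49, 199, 215, 226.
Linear molecule, 6 cuts → 7 fragments:
  1–16 → 16 bp
  17–24 → 8 bp
  25–49 → 25 bp
  50–199 → 150 bp
  200–215 → 16 bp
  216–226 → 11 bp
  227–245 → 19 bp
Sorted largest to smallest: 150, 25, 19, 16, 16, 11, 8 bp.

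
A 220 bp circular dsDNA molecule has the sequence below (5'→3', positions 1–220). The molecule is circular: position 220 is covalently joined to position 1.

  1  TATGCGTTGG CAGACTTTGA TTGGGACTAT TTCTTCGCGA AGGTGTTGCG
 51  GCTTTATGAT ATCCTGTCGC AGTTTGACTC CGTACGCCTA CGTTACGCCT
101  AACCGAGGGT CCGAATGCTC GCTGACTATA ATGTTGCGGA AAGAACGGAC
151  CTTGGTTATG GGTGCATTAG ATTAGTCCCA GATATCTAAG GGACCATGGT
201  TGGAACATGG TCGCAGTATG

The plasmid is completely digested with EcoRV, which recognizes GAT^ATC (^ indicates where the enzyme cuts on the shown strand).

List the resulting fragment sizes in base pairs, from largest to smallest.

123, 97 bp

EcoRV sites (GATATC) start at positions 58, 181.
EcoRV cuts after base 3 of each site, so after positions 60, 183.
Circular molecule, 2 cuts → 2 fragments:
  61–183 → 123 bp
  184–220 then 1–60 → 37 + 60 = 97 bp
Sorted largest to smallest: 123, 97 bp.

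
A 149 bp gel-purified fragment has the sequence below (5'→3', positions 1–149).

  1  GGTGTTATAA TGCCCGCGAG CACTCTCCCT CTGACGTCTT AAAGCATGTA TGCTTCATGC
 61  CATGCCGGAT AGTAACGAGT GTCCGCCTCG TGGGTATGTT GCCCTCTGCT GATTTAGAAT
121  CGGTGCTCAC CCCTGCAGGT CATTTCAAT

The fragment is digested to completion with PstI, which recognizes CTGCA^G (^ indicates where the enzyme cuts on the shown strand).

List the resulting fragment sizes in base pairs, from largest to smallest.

137, 12 bp

The PstI site (CTGCAG) starts at position 133.
PstI cuts after base 5 of each site (before the last base), so after position 137.
Linear molecule, 1 cut → 2 fragments:
  1–137 → 137 bp
  138–149 → 12 bp
Sorted largest to smallest: 137, 12 bp.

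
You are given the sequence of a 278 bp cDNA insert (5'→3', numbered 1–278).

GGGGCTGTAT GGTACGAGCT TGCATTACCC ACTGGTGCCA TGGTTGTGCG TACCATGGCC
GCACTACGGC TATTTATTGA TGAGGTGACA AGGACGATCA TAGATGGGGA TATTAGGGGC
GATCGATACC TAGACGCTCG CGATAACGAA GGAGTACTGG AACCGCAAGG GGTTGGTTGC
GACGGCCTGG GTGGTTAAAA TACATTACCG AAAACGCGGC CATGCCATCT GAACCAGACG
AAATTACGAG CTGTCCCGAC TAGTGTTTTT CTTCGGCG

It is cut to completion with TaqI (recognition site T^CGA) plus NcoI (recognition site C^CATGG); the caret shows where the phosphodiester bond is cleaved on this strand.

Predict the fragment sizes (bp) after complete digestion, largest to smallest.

The TaqI site (TCGA) starts at position 123.
TaqI cuts after the first base of each site, so after position 123.
NcoI sites (CCATGG) start at positions 38, 53.
NcoI cuts after the first base of each site, so after positions 38, 53.
Combined cut positions: 38, 53, 123.
Linear molecule, 3 cuts → 4 fragments:
  1–38 → 38 bp
  39–53 → 15 bp
  54–123 → 70 bp
  124–278 → 155 bp
Sorted largest to smallest: 155, 70, 38, 15 bp.

155, 70, 38, 15 bp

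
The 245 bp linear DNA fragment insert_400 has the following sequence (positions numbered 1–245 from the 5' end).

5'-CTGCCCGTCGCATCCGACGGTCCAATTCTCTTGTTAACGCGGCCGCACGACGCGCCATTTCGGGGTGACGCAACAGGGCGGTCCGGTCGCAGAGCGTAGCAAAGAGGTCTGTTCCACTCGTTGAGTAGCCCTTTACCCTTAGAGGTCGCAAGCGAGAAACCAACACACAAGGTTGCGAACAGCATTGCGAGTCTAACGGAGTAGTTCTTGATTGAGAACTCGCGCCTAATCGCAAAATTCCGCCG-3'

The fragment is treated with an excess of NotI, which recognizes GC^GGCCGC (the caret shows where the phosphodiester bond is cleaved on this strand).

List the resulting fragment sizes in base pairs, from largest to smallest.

205, 40 bp

The NotI site (GCGGCCGC) starts at position 39.
NotI cuts after base 2 of each site, so after position 40.
Linear molecule, 1 cut → 2 fragments:
  1–40 → 40 bp
  41–245 → 205 bp
Sorted largest to smallest: 205, 40 bp.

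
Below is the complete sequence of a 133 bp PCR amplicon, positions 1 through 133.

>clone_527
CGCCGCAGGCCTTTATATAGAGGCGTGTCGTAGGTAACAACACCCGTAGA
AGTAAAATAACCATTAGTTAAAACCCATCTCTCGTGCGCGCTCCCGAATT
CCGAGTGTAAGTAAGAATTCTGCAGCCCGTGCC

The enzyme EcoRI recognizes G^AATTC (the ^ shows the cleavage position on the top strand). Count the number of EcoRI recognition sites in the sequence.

2

GAATTC occurs starting at positions 96, 115.
EcoRI cuts at 2 sites.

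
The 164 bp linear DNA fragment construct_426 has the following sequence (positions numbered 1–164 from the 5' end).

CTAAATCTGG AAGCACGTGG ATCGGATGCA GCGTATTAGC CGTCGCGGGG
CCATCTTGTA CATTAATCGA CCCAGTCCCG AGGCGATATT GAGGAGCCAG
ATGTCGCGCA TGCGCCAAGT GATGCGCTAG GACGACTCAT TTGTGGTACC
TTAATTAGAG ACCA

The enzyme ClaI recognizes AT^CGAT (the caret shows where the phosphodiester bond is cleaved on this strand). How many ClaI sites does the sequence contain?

No occurrence of ATCGAT is present in the sequence.
ClaI does not cut: 0 sites.

0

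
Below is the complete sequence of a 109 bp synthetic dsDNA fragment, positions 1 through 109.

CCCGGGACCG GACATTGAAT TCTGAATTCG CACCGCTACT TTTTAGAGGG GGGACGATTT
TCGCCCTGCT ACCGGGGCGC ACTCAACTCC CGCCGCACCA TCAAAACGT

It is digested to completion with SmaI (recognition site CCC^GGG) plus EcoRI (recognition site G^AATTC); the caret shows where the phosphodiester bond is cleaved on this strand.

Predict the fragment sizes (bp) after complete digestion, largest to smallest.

85, 14, 7, 3 bp

The SmaI site (CCCGGG) starts at position 1.
SmaI cuts after base 3 of each site, so after position 3.
EcoRI sites (GAATTC) start at positions 17, 24.
EcoRI cuts after the first base of each site, so after positions 17, 24.
Combined cut positions: 3, 17, 24.
Linear molecule, 3 cuts → 4 fragments:
  1–3 → 3 bp
  4–17 → 14 bp
  18–24 → 7 bp
  25–109 → 85 bp
Sorted largest to smallest: 85, 14, 7, 3 bp.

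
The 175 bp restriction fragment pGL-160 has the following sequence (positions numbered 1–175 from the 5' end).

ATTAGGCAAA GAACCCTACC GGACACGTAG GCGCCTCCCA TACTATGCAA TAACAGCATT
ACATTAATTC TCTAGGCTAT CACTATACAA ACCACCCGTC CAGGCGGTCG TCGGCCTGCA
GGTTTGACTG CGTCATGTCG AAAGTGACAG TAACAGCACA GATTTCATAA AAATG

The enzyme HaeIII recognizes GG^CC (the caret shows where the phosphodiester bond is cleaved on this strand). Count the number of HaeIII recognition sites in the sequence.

GGCC occurs starting at position 113.
HaeIII cuts at 1 site.

1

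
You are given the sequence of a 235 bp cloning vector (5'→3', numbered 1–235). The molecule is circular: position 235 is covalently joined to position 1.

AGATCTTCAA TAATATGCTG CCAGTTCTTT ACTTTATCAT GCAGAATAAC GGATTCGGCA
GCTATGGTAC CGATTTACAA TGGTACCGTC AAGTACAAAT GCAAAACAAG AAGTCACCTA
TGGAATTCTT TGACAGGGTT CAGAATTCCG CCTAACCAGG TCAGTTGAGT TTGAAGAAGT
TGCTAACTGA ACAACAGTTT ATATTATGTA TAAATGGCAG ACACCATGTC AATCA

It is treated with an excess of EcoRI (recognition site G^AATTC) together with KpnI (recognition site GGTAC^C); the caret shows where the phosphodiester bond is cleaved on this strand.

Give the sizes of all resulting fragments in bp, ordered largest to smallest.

EcoRI sites (GAATTC) start at positions 123, 143.
EcoRI cuts after the first base of each site, so after positions 123, 143.
KpnI sites (GGTACC) start at positions 66, 82.
KpnI cuts after base 5 of each site (before the last base), so after positions 70, 86.
Combined cut positions: 70, 86, 123, 143.
Circular molecule, 4 cuts → 4 fragments:
  71–86 → 16 bp
  87–123 → 37 bp
  124–143 → 20 bp
  144–235 then 1–70 → 92 + 70 = 162 bp
Sorted largest to smallest: 162, 37, 20, 16 bp.

162, 37, 20, 16 bp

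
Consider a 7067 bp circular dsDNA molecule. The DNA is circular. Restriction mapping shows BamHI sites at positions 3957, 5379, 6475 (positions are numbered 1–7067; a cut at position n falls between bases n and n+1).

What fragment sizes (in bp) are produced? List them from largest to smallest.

Circular molecule, 3 cuts → 3 fragments:
  5379 − 3957 = 1422 bp
  6475 − 5379 = 1096 bp
  wrap: 7067 − 6475 + 3957 = 4549 bp
Sorted largest to smallest: 4549, 1422, 1096 bp.

4549, 1422, 1096 bp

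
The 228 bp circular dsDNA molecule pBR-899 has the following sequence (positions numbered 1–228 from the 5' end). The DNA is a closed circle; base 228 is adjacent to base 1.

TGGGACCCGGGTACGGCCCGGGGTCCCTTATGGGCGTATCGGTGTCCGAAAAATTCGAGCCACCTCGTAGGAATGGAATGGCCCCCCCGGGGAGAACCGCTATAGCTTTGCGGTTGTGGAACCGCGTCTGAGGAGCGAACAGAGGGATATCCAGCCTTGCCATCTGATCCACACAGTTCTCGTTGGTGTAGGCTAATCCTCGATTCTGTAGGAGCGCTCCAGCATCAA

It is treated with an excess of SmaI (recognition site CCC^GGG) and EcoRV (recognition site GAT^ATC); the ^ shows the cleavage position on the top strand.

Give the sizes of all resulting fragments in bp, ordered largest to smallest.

SmaI sites (CCCGGG) start at positions 6, 17, 86.
SmaI cuts after base 3 of each site, so after positions 8, 19, 88.
The EcoRV site (GATATC) starts at position 146.
EcoRV cuts after base 3 of each site, so after position 148.
Combined cut positions: 8, 19, 88, 148.
Circular molecule, 4 cuts → 4 fragments:
  9–19 → 11 bp
  20–88 → 69 bp
  89–148 → 60 bp
  149–228 then 1–8 → 80 + 8 = 88 bp
Sorted largest to smallest: 88, 69, 60, 11 bp.

88, 69, 60, 11 bp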